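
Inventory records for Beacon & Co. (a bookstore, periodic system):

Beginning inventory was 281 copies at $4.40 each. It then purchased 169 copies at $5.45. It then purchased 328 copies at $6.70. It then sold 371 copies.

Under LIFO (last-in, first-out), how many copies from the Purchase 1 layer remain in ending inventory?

126

Sale 1 (371) [LIFO — newest first]: 328 @ $6.70 + 43 @ $5.45 = $2,431.95
Ending inventory: 281 @ $4.40 + 126 @ $5.45 = $1,923.10
Check: goods available $4,355.05 = COGS $2,431.95 + ending $1,923.10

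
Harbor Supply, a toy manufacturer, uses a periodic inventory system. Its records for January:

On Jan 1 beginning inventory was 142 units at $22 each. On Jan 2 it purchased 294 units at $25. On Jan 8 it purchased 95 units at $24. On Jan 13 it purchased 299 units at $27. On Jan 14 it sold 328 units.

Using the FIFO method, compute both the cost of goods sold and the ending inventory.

Jan 14, 328 sold [FIFO — oldest first]: 142 @ $22 + 186 @ $25 = $7,774
Ending inventory: 108 @ $25 + 95 @ $24 + 299 @ $27 = $13,053

COGS = $7,774; ending inventory = $13,053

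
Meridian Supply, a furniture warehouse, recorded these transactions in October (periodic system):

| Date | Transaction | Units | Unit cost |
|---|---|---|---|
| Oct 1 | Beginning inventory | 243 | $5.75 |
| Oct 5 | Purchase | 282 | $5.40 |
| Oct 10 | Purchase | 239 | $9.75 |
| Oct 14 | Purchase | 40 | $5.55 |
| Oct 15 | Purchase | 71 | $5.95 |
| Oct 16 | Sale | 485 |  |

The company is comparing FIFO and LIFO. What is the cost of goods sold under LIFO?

FIFO COGS: 243 @ $5.75 + 242 @ $5.40 = $2,704.05
LIFO COGS: 71 @ $5.95 + 40 @ $5.55 + 239 @ $9.75 + 135 @ $5.40 = $3,703.70

COGS = $3,703.70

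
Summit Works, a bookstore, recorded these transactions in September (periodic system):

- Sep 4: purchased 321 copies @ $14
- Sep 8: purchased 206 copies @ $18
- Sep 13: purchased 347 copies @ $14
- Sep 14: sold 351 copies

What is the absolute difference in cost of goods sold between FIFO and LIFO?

$104

FIFO COGS: 321 @ $14 + 30 @ $18 = $5,034
LIFO COGS: 347 @ $14 + 4 @ $18 = $4,930
Difference = |$5,034 − $4,930| = $104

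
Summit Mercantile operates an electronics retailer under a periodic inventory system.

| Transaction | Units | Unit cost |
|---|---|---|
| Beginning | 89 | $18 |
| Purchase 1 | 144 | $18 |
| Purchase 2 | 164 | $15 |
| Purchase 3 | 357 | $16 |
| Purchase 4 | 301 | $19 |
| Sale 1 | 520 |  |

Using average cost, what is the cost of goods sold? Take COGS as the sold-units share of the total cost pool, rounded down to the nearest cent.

Sale 1, sell 520: 520/1055 × $18,085.00 → $8,913.93
Ending inventory (cost pool remaining) = $9,171.07

COGS = $8,913.93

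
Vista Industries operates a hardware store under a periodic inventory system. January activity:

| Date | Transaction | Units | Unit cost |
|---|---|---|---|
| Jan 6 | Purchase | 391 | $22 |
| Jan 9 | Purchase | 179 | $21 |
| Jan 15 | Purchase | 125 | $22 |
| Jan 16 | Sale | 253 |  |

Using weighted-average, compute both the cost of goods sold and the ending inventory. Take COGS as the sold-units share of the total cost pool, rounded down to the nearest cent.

COGS = $5,500.83; ending inventory = $9,610.17

Jan 16, sell 253: 253/695 × $15,111.00 → $5,500.83
Ending inventory (cost pool remaining) = $9,610.17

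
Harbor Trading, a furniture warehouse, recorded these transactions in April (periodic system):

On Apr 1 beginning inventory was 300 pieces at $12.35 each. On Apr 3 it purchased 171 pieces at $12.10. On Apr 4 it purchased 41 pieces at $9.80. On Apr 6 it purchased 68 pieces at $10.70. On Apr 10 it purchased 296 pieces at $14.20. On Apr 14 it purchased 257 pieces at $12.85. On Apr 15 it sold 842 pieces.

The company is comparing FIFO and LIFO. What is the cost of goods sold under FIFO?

COGS = $10,623.90

FIFO COGS: 300 @ $12.35 + 171 @ $12.10 + 41 @ $9.80 + 68 @ $10.70 + 262 @ $14.20 = $10,623.90
LIFO COGS: 257 @ $12.85 + 296 @ $14.20 + 68 @ $10.70 + 41 @ $9.80 + 171 @ $12.10 + 9 @ $12.35 = $10,815.30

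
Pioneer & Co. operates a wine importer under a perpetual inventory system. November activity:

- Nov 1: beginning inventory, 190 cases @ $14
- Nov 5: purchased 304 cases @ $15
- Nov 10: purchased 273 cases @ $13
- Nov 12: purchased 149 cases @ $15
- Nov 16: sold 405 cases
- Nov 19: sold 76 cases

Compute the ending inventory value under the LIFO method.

Ending inventory = $6,335

Nov 16, 405 sold [LIFO — newest first]: 149 @ $15 + 256 @ $13 = $5,563
Nov 19, 76 sold [LIFO — newest first]: 17 @ $13 + 59 @ $15 = $1,106
Total COGS = $5,563 + $1,106 = $6,669
Ending inventory: 190 @ $14 + 245 @ $15 = $6,335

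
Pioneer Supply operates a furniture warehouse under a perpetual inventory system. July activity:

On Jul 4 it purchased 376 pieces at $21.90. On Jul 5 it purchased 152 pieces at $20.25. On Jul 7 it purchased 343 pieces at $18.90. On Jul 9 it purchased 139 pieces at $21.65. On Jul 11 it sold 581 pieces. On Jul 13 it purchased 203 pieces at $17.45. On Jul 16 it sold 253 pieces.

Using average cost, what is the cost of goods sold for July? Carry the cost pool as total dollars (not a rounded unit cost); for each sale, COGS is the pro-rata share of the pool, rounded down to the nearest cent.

COGS = $16,923.25

After Jul 4: 376 on hand, pool $8,234.40 (≈ $21.9000 each)
After Jul 5: 528 on hand, pool $11,312.40 (≈ $21.4250 each)
After Jul 7: 871 on hand, pool $17,795.10 (≈ $20.4307 each)
After Jul 9: 1010 on hand, pool $20,804.45 (≈ $20.5985 each)
Jul 11, sell 581: 581/1010 × $20,804.45 → $11,967.70
After Jul 13: 632 on hand, pool $12,379.10 (≈ $19.5872 each)
Jul 16, sell 253: 253/632 × $12,379.10 → $4,955.55
Total COGS = $11,967.70 + $4,955.55 = $16,923.25
Ending inventory (cost pool remaining) = $7,423.55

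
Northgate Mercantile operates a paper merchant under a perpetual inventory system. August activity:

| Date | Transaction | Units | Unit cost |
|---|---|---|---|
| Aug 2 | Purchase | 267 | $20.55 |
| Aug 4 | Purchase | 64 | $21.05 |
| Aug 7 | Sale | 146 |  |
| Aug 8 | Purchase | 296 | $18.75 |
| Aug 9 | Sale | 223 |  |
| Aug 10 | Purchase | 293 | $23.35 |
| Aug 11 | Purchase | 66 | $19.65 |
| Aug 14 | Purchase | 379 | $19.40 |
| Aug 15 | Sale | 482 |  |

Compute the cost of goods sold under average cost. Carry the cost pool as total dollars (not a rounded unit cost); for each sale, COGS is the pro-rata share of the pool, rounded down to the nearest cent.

COGS = $17,287.12

After Aug 2: 267 on hand, pool $5,486.85 (≈ $20.5500 each)
After Aug 4: 331 on hand, pool $6,834.05 (≈ $20.6467 each)
Aug 7, sell 146: 146/331 × $6,834.05 → $3,014.41
After Aug 8: 481 on hand, pool $9,369.64 (≈ $19.4795 each)
Aug 9, sell 223: 223/481 × $9,369.64 → $4,343.92
After Aug 10: 551 on hand, pool $11,867.27 (≈ $21.5377 each)
After Aug 11: 617 on hand, pool $13,164.17 (≈ $21.3358 each)
After Aug 14: 996 on hand, pool $20,516.77 (≈ $20.5992 each)
Aug 15, sell 482: 482/996 × $20,516.77 → $9,928.79
Total COGS = $3,014.41 + $4,343.92 + $9,928.79 = $17,287.12
Ending inventory (cost pool remaining) = $10,587.98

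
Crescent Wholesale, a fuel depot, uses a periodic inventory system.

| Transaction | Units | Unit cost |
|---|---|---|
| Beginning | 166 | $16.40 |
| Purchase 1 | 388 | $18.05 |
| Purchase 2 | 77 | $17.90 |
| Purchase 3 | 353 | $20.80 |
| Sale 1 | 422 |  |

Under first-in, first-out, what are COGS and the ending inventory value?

COGS = $7,343.20; ending inventory = $11,103.30

Sale 1 (422) [FIFO — oldest first]: 166 @ $16.40 + 256 @ $18.05 = $7,343.20
Ending inventory: 132 @ $18.05 + 77 @ $17.90 + 353 @ $20.80 = $11,103.30
Check: goods available $18,446.50 = COGS $7,343.20 + ending $11,103.30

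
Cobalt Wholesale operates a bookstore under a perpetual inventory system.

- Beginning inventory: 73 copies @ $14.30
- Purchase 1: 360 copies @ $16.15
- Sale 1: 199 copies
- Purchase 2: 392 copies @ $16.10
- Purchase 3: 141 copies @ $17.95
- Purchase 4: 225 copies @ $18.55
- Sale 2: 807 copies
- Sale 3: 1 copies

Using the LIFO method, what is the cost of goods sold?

Sale 1 (199) [LIFO — newest first]: 199 @ $16.15 = $3,213.85
Sale 2 (807) [LIFO — newest first]: 225 @ $18.55 + 141 @ $17.95 + 392 @ $16.10 + 49 @ $16.15 = $13,807.25
Sale 3 (1) [LIFO — newest first]: 1 @ $16.15 = $16.15
Total COGS = $3,213.85 + $13,807.25 + $16.15 = $17,037.25
Ending inventory: 73 @ $14.30 + 111 @ $16.15 = $2,836.55

COGS = $17,037.25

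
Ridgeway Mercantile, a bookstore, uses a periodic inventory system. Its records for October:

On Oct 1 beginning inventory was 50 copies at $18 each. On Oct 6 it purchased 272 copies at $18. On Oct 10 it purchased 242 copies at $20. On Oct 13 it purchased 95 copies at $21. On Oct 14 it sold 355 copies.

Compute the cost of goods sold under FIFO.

COGS = $6,456

Oct 14, 355 sold [FIFO — oldest first]: 50 @ $18 + 272 @ $18 + 33 @ $20 = $6,456
Ending inventory: 209 @ $20 + 95 @ $21 = $6,175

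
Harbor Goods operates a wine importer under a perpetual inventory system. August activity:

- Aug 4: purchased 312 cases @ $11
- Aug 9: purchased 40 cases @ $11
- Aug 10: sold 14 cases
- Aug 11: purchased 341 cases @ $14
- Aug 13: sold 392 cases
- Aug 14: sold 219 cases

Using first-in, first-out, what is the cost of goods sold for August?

COGS = $7,694

Aug 10, 14 sold [FIFO — oldest first]: 14 @ $11 = $154
Aug 13, 392 sold [FIFO — oldest first]: 298 @ $11 + 40 @ $11 + 54 @ $14 = $4,474
Aug 14, 219 sold [FIFO — oldest first]: 219 @ $14 = $3,066
Total COGS = $154 + $4,474 + $3,066 = $7,694
Ending inventory: 68 @ $14 = $952
Check: goods available $8,646 = COGS $7,694 + ending $952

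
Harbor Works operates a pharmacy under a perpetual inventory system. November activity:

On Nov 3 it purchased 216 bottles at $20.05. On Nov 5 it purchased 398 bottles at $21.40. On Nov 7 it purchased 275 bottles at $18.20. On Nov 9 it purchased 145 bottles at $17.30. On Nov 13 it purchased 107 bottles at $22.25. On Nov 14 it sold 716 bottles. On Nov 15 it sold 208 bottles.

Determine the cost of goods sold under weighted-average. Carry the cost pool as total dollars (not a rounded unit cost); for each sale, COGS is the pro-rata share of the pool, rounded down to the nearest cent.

After Nov 3: 216 on hand, pool $4,330.80 (≈ $20.0500 each)
After Nov 5: 614 on hand, pool $12,848.00 (≈ $20.9251 each)
After Nov 7: 889 on hand, pool $17,853.00 (≈ $20.0821 each)
After Nov 9: 1034 on hand, pool $20,361.50 (≈ $19.6920 each)
After Nov 13: 1141 on hand, pool $22,742.25 (≈ $19.9319 each)
Nov 14, sell 716: 716/1141 × $22,742.25 → $14,271.21
Nov 15, sell 208: 208/425 × $8,471.04 → $4,145.82
Total COGS = $14,271.21 + $4,145.82 = $18,417.03
Ending inventory (cost pool remaining) = $4,325.22

COGS = $18,417.03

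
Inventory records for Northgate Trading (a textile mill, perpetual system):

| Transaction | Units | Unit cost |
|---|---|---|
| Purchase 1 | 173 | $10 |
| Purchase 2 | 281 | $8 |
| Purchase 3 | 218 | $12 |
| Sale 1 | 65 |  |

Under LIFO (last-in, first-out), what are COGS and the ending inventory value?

COGS = $780; ending inventory = $5,814

Sale 1 (65) [LIFO — newest first]: 65 @ $12 = $780
Ending inventory: 173 @ $10 + 281 @ $8 + 153 @ $12 = $5,814
Check: goods available $6,594 = COGS $780 + ending $5,814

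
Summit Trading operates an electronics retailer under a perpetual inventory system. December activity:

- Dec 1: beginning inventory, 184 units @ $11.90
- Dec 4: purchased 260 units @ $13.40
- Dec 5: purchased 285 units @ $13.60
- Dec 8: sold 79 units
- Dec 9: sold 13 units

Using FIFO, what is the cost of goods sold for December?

Dec 8, 79 sold [FIFO — oldest first]: 79 @ $11.90 = $940.10
Dec 9, 13 sold [FIFO — oldest first]: 13 @ $11.90 = $154.70
Total COGS = $940.10 + $154.70 = $1,094.80
Ending inventory: 92 @ $11.90 + 260 @ $13.40 + 285 @ $13.60 = $8,454.80
Check: goods available $9,549.60 = COGS $1,094.80 + ending $8,454.80

COGS = $1,094.80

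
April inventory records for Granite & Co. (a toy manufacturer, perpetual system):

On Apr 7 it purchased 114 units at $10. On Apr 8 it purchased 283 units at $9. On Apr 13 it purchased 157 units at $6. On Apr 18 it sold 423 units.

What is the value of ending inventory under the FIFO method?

Ending inventory = $786

Apr 18, 423 sold [FIFO — oldest first]: 114 @ $10 + 283 @ $9 + 26 @ $6 = $3,843
Ending inventory: 131 @ $6 = $786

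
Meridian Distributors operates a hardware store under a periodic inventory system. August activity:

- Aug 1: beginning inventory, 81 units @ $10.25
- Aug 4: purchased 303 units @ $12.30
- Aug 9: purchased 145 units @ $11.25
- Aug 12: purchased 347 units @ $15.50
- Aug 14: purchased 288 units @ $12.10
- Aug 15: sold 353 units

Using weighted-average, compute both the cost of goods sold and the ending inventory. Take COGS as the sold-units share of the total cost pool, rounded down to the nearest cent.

Aug 15, sell 353: 353/1164 × $15,051.70 → $4,564.64
Ending inventory (cost pool remaining) = $10,487.06
Check: goods available $15,051.70 = COGS $4,564.64 + ending $10,487.06

COGS = $4,564.64; ending inventory = $10,487.06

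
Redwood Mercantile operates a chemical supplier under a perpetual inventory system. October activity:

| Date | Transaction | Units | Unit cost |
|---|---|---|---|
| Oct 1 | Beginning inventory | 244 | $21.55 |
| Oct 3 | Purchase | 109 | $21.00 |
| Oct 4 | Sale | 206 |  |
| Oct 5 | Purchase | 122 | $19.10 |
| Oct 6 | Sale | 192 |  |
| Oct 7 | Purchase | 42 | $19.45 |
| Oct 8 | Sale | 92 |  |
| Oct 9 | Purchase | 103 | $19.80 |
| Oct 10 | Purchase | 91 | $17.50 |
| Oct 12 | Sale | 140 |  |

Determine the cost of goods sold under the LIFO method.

Oct 4, 206 sold [LIFO — newest first]: 109 @ $21.00 + 97 @ $21.55 = $4,379.35
Oct 6, 192 sold [LIFO — newest first]: 122 @ $19.10 + 70 @ $21.55 = $3,838.70
Oct 8, 92 sold [LIFO — newest first]: 42 @ $19.45 + 50 @ $21.55 = $1,894.40
Oct 12, 140 sold [LIFO — newest first]: 91 @ $17.50 + 49 @ $19.80 = $2,562.70
Total COGS = $4,379.35 + $3,838.70 + $1,894.40 + $2,562.70 = $12,675.15
Ending inventory: 27 @ $21.55 + 54 @ $19.80 = $1,651.05
Check: goods available $14,326.20 = COGS $12,675.15 + ending $1,651.05

COGS = $12,675.15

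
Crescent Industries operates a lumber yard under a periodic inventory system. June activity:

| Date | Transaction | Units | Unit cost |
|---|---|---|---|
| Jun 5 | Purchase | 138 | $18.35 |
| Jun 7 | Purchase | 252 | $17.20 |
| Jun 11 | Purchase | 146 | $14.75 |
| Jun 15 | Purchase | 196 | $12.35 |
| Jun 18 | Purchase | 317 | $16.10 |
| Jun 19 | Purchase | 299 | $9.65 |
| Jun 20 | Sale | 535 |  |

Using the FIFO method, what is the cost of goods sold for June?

COGS = $9,005.45

Jun 20, 535 sold [FIFO — oldest first]: 138 @ $18.35 + 252 @ $17.20 + 145 @ $14.75 = $9,005.45
Ending inventory: 1 @ $14.75 + 196 @ $12.35 + 317 @ $16.10 + 299 @ $9.65 = $10,424.40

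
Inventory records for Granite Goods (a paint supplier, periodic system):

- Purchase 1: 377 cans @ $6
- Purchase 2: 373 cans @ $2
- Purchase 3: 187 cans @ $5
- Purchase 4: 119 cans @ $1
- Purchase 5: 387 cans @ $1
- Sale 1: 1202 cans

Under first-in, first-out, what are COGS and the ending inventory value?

Sale 1 (1202) [FIFO — oldest first]: 377 @ $6 + 373 @ $2 + 187 @ $5 + 119 @ $1 + 146 @ $1 = $4,208
Ending inventory: 241 @ $1 = $241

COGS = $4,208; ending inventory = $241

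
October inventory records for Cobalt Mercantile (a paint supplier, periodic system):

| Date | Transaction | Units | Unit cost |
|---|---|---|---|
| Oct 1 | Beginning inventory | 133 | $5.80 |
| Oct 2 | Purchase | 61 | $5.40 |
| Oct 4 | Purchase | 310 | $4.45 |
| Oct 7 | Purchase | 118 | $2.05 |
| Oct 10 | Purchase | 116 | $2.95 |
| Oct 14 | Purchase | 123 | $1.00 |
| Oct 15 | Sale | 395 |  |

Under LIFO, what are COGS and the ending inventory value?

Oct 15, 395 sold [LIFO — newest first]: 123 @ $1.00 + 116 @ $2.95 + 118 @ $2.05 + 38 @ $4.45 = $876.20
Ending inventory: 133 @ $5.80 + 61 @ $5.40 + 272 @ $4.45 = $2,311.20

COGS = $876.20; ending inventory = $2,311.20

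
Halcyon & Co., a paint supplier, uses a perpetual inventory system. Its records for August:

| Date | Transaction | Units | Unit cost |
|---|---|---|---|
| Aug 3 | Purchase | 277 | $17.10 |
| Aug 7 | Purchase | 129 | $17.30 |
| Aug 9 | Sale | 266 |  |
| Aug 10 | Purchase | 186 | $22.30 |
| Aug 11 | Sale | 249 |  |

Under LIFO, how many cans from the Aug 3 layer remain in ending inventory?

77

Aug 9, 266 sold [LIFO — newest first]: 129 @ $17.30 + 137 @ $17.10 = $4,574.40
Aug 11, 249 sold [LIFO — newest first]: 186 @ $22.30 + 63 @ $17.10 = $5,225.10
Total COGS = $4,574.40 + $5,225.10 = $9,799.50
Ending inventory: 77 @ $17.10 = $1,316.70
Check: goods available $11,116.20 = COGS $9,799.50 + ending $1,316.70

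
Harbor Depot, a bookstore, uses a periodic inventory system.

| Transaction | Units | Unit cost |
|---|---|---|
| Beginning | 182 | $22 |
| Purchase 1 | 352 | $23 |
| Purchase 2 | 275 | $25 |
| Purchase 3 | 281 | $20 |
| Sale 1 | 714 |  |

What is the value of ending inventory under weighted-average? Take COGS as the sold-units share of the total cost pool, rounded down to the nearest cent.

Ending inventory = $8,484.15

Sale 1, sell 714: 714/1090 × $24,595.00 → $16,110.85
Ending inventory (cost pool remaining) = $8,484.15
Check: goods available $24,595.00 = COGS $16,110.85 + ending $8,484.15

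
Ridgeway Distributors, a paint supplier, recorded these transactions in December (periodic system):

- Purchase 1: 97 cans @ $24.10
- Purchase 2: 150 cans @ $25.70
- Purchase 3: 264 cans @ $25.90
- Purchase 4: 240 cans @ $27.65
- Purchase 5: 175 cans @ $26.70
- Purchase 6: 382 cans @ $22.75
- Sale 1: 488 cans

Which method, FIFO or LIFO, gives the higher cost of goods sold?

FIFO COGS: 97 @ $24.10 + 150 @ $25.70 + 241 @ $25.90 = $12,434.60
LIFO COGS: 382 @ $22.75 + 106 @ $26.70 = $11,520.70

FIFO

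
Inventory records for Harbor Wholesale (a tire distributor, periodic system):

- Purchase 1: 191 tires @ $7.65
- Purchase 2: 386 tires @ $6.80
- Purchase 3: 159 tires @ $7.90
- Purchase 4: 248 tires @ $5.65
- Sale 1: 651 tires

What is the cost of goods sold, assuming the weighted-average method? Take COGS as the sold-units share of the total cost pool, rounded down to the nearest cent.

COGS = $4,461.23

Sale 1, sell 651: 651/984 × $6,743.25 → $4,461.23
Ending inventory (cost pool remaining) = $2,282.02
Check: goods available $6,743.25 = COGS $4,461.23 + ending $2,282.02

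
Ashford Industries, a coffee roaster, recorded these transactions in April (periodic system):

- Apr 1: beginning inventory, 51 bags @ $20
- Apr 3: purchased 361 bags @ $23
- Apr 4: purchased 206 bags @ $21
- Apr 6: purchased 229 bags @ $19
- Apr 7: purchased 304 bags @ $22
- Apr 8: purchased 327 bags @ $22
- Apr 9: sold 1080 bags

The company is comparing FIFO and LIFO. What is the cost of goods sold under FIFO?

COGS = $23,126

FIFO COGS: 51 @ $20 + 361 @ $23 + 206 @ $21 + 229 @ $19 + 233 @ $22 = $23,126
LIFO COGS: 327 @ $22 + 304 @ $22 + 229 @ $19 + 206 @ $21 + 14 @ $23 = $22,881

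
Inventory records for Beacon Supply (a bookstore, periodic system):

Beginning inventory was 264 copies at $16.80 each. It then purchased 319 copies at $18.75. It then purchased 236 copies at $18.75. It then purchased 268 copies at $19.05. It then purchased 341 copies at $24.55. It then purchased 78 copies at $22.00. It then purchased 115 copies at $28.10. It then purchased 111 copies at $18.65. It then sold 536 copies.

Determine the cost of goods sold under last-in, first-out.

Sale 1 (536) [LIFO — newest first]: 111 @ $18.65 + 115 @ $28.10 + 78 @ $22.00 + 232 @ $24.55 = $12,713.25
Ending inventory: 264 @ $16.80 + 319 @ $18.75 + 236 @ $18.75 + 268 @ $19.05 + 109 @ $24.55 = $22,622.80

COGS = $12,713.25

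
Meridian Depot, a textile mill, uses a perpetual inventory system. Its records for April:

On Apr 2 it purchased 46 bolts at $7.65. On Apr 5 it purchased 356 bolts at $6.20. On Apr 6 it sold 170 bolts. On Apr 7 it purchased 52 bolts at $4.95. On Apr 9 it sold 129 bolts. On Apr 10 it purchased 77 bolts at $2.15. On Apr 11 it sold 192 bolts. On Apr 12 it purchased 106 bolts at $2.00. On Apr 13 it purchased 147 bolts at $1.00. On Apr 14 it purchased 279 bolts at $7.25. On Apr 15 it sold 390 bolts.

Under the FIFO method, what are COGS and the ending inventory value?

Apr 6, 170 sold [FIFO — oldest first]: 46 @ $7.65 + 124 @ $6.20 = $1,120.70
Apr 9, 129 sold [FIFO — oldest first]: 129 @ $6.20 = $799.80
Apr 11, 192 sold [FIFO — oldest first]: 103 @ $6.20 + 52 @ $4.95 + 37 @ $2.15 = $975.55
Apr 15, 390 sold [FIFO — oldest first]: 40 @ $2.15 + 106 @ $2.00 + 147 @ $1.00 + 97 @ $7.25 = $1,148.25
Total COGS = $1,120.70 + $799.80 + $975.55 + $1,148.25 = $4,044.30
Ending inventory: 182 @ $7.25 = $1,319.50

COGS = $4,044.30; ending inventory = $1,319.50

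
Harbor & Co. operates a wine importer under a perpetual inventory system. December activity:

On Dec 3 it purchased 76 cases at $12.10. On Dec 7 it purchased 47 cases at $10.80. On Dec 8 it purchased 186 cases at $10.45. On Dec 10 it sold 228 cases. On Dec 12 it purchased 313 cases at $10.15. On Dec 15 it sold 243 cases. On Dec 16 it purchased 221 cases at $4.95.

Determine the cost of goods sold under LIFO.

COGS = $4,863.75

Dec 10, 228 sold [LIFO — newest first]: 186 @ $10.45 + 42 @ $10.80 = $2,397.30
Dec 15, 243 sold [LIFO — newest first]: 243 @ $10.15 = $2,466.45
Total COGS = $2,397.30 + $2,466.45 = $4,863.75
Ending inventory: 76 @ $12.10 + 5 @ $10.80 + 70 @ $10.15 + 221 @ $4.95 = $2,778.05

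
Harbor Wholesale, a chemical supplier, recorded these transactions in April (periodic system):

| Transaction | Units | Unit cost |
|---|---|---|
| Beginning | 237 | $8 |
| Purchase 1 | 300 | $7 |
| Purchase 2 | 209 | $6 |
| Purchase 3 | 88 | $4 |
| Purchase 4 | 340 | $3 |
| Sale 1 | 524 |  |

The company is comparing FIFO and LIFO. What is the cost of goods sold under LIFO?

COGS = $1,948

FIFO COGS: 237 @ $8 + 287 @ $7 = $3,905
LIFO COGS: 340 @ $3 + 88 @ $4 + 96 @ $6 = $1,948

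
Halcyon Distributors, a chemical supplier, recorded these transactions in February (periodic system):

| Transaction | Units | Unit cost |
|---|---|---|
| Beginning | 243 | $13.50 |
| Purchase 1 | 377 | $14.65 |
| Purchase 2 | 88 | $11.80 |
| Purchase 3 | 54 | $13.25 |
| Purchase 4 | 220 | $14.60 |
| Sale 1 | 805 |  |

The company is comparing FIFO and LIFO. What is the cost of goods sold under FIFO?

COGS = $11,185.25

FIFO COGS: 243 @ $13.50 + 377 @ $14.65 + 88 @ $11.80 + 54 @ $13.25 + 43 @ $14.60 = $11,185.25
LIFO COGS: 220 @ $14.60 + 54 @ $13.25 + 88 @ $11.80 + 377 @ $14.65 + 66 @ $13.50 = $11,379.95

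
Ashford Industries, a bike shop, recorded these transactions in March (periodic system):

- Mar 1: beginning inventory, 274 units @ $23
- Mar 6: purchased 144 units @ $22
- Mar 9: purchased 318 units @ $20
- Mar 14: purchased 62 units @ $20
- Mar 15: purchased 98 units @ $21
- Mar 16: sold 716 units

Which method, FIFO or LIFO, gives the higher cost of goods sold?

FIFO

FIFO COGS: 274 @ $23 + 144 @ $22 + 298 @ $20 = $15,430
LIFO COGS: 98 @ $21 + 62 @ $20 + 318 @ $20 + 144 @ $22 + 94 @ $23 = $14,988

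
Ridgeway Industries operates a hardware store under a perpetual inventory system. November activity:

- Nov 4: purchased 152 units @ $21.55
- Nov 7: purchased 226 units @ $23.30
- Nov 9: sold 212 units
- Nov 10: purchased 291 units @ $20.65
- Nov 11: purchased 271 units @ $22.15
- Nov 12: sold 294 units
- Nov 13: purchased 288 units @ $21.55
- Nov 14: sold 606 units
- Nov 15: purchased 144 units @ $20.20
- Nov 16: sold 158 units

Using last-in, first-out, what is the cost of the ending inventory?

Ending inventory = $2,198.10

Nov 9, 212 sold [LIFO — newest first]: 212 @ $23.30 = $4,939.60
Nov 12, 294 sold [LIFO — newest first]: 271 @ $22.15 + 23 @ $20.65 = $6,477.60
Nov 14, 606 sold [LIFO — newest first]: 288 @ $21.55 + 268 @ $20.65 + 14 @ $23.30 + 36 @ $21.55 = $12,842.60
Nov 16, 158 sold [LIFO — newest first]: 144 @ $20.20 + 14 @ $21.55 = $3,210.50
Total COGS = $4,939.60 + $6,477.60 + $12,842.60 + $3,210.50 = $27,470.30
Ending inventory: 102 @ $21.55 = $2,198.10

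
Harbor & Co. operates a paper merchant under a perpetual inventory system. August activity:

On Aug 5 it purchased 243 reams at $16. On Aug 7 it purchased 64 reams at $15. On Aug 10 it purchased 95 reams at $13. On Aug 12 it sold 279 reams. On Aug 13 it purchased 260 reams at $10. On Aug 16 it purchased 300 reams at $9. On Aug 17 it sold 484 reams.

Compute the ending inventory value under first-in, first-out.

Ending inventory = $1,791

Aug 12, 279 sold [FIFO — oldest first]: 243 @ $16 + 36 @ $15 = $4,428
Aug 17, 484 sold [FIFO — oldest first]: 28 @ $15 + 95 @ $13 + 260 @ $10 + 101 @ $9 = $5,164
Total COGS = $4,428 + $5,164 = $9,592
Ending inventory: 199 @ $9 = $1,791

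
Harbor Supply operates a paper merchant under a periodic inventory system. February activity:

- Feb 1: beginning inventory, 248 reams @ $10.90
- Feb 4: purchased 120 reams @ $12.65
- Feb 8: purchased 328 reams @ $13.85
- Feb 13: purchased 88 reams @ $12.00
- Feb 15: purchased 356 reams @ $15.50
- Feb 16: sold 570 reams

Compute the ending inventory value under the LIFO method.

Feb 16, 570 sold [LIFO — newest first]: 356 @ $15.50 + 88 @ $12.00 + 126 @ $13.85 = $8,319.10
Ending inventory: 248 @ $10.90 + 120 @ $12.65 + 202 @ $13.85 = $7,018.90

Ending inventory = $7,018.90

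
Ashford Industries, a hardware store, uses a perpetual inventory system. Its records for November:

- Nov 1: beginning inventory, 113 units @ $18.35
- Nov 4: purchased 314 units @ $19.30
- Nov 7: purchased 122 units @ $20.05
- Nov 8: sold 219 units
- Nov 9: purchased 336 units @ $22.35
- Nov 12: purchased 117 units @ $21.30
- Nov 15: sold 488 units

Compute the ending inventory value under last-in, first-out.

Nov 8, 219 sold [LIFO — newest first]: 122 @ $20.05 + 97 @ $19.30 = $4,318.20
Nov 15, 488 sold [LIFO — newest first]: 117 @ $21.30 + 336 @ $22.35 + 35 @ $19.30 = $10,677.20
Total COGS = $4,318.20 + $10,677.20 = $14,995.40
Ending inventory: 113 @ $18.35 + 182 @ $19.30 = $5,586.15

Ending inventory = $5,586.15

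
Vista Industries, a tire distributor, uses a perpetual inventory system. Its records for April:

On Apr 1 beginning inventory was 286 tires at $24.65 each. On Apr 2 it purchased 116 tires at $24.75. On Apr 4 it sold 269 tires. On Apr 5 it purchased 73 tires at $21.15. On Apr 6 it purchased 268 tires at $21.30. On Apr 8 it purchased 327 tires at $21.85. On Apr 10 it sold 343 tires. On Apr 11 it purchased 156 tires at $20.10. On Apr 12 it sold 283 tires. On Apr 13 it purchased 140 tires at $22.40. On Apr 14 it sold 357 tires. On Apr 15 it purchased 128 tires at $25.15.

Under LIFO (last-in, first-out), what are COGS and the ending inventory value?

Apr 4, 269 sold [LIFO — newest first]: 116 @ $24.75 + 153 @ $24.65 = $6,642.45
Apr 10, 343 sold [LIFO — newest first]: 327 @ $21.85 + 16 @ $21.30 = $7,485.75
Apr 12, 283 sold [LIFO — newest first]: 156 @ $20.10 + 127 @ $21.30 = $5,840.70
Apr 14, 357 sold [LIFO — newest first]: 140 @ $22.40 + 125 @ $21.30 + 73 @ $21.15 + 19 @ $24.65 = $7,810.80
Total COGS = $6,642.45 + $7,485.75 + $5,840.70 + $7,810.80 = $27,779.70
Ending inventory: 114 @ $24.65 + 128 @ $25.15 = $6,029.30

COGS = $27,779.70; ending inventory = $6,029.30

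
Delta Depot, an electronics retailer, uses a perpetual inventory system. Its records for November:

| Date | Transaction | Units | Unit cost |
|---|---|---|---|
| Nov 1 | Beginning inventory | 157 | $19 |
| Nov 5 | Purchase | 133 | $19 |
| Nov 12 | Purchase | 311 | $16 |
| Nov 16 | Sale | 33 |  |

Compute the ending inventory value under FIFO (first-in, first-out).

Nov 16, 33 sold [FIFO — oldest first]: 33 @ $19 = $627
Ending inventory: 124 @ $19 + 133 @ $19 + 311 @ $16 = $9,859
Check: goods available $10,486 = COGS $627 + ending $9,859

Ending inventory = $9,859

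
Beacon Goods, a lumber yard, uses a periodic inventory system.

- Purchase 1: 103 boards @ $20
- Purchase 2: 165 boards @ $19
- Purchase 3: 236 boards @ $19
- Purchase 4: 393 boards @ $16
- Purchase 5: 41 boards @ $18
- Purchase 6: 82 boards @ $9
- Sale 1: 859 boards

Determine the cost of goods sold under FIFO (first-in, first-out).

COGS = $15,359

Sale 1 (859) [FIFO — oldest first]: 103 @ $20 + 165 @ $19 + 236 @ $19 + 355 @ $16 = $15,359
Ending inventory: 38 @ $16 + 41 @ $18 + 82 @ $9 = $2,084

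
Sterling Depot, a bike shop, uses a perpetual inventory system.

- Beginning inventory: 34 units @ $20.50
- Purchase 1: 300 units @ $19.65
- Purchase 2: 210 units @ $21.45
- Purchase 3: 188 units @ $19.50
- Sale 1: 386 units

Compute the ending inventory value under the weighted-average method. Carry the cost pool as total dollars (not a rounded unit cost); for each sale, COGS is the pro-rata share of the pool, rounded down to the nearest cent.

Ending inventory = $6,977.91

After Beginning: 34 on hand, pool $697.00 (≈ $20.5000 each)
After Purchase 1: 334 on hand, pool $6,592.00 (≈ $19.7365 each)
After Purchase 2: 544 on hand, pool $11,096.50 (≈ $20.3980 each)
After Purchase 3: 732 on hand, pool $14,762.50 (≈ $20.1673 each)
Sale 1, sell 386: 386/732 × $14,762.50 → $7,784.59
Ending inventory (cost pool remaining) = $6,977.91
Check: goods available $14,762.50 = COGS $7,784.59 + ending $6,977.91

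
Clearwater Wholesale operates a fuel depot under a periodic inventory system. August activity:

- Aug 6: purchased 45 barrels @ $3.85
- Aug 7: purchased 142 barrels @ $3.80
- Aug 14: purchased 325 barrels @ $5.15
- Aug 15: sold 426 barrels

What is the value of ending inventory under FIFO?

Ending inventory = $442.90

Aug 15, 426 sold [FIFO — oldest first]: 45 @ $3.85 + 142 @ $3.80 + 239 @ $5.15 = $1,943.70
Ending inventory: 86 @ $5.15 = $442.90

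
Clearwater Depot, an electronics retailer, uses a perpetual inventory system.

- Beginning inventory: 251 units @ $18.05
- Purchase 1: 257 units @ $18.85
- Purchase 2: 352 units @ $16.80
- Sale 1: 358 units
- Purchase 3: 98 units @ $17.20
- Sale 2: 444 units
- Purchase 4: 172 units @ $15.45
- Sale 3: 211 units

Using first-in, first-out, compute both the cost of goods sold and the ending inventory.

Sale 1 (358) [FIFO — oldest first]: 251 @ $18.05 + 107 @ $18.85 = $6,547.50
Sale 2 (444) [FIFO — oldest first]: 150 @ $18.85 + 294 @ $16.80 = $7,766.70
Sale 3 (211) [FIFO — oldest first]: 58 @ $16.80 + 98 @ $17.20 + 55 @ $15.45 = $3,509.75
Total COGS = $6,547.50 + $7,766.70 + $3,509.75 = $17,823.95
Ending inventory: 117 @ $15.45 = $1,807.65
Check: goods available $19,631.60 = COGS $17,823.95 + ending $1,807.65

COGS = $17,823.95; ending inventory = $1,807.65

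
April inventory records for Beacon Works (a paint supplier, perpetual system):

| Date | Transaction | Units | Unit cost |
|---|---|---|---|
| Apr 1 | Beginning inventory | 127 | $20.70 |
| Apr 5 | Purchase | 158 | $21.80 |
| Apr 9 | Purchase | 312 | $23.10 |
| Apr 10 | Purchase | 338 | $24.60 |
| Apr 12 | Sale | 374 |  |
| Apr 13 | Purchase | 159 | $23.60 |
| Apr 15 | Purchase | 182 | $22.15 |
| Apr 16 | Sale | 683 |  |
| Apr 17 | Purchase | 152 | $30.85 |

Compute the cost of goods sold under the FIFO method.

Apr 12, 374 sold [FIFO — oldest first]: 127 @ $20.70 + 158 @ $21.80 + 89 @ $23.10 = $8,129.20
Apr 16, 683 sold [FIFO — oldest first]: 223 @ $23.10 + 338 @ $24.60 + 122 @ $23.60 = $16,345.30
Total COGS = $8,129.20 + $16,345.30 = $24,474.50
Ending inventory: 37 @ $23.60 + 182 @ $22.15 + 152 @ $30.85 = $9,593.70
Check: goods available $34,068.20 = COGS $24,474.50 + ending $9,593.70

COGS = $24,474.50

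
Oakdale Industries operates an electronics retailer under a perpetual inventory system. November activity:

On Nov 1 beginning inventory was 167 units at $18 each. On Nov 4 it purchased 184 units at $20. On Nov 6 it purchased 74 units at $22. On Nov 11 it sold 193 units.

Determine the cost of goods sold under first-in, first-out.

Nov 11, 193 sold [FIFO — oldest first]: 167 @ $18 + 26 @ $20 = $3,526
Ending inventory: 158 @ $20 + 74 @ $22 = $4,788

COGS = $3,526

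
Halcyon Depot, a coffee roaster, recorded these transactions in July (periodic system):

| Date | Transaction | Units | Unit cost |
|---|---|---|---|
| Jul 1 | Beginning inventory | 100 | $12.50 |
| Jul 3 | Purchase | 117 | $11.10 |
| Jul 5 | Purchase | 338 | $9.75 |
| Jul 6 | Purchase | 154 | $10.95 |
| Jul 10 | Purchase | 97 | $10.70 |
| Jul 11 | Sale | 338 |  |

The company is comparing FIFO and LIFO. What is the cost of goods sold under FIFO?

COGS = $3,728.45

FIFO COGS: 100 @ $12.50 + 117 @ $11.10 + 121 @ $9.75 = $3,728.45
LIFO COGS: 97 @ $10.70 + 154 @ $10.95 + 87 @ $9.75 = $3,572.45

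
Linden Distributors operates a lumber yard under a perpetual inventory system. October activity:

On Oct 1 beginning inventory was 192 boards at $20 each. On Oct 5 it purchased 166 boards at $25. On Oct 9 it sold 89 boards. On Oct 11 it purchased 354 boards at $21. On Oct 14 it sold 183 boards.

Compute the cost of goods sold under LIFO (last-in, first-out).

Oct 9, 89 sold [LIFO — newest first]: 89 @ $25 = $2,225
Oct 14, 183 sold [LIFO — newest first]: 183 @ $21 = $3,843
Total COGS = $2,225 + $3,843 = $6,068
Ending inventory: 192 @ $20 + 77 @ $25 + 171 @ $21 = $9,356

COGS = $6,068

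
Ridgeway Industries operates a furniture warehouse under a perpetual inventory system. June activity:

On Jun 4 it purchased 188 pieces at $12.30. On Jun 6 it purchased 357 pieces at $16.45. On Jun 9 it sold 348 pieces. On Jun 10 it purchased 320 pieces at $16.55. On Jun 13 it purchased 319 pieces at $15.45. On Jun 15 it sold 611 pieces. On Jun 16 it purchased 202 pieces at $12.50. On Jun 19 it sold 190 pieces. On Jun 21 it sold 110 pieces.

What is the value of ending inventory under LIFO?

Jun 9, 348 sold [LIFO — newest first]: 348 @ $16.45 = $5,724.60
Jun 15, 611 sold [LIFO — newest first]: 319 @ $15.45 + 292 @ $16.55 = $9,761.15
Jun 19, 190 sold [LIFO — newest first]: 190 @ $12.50 = $2,375.00
Jun 21, 110 sold [LIFO — newest first]: 12 @ $12.50 + 28 @ $16.55 + 9 @ $16.45 + 61 @ $12.30 = $1,511.75
Total COGS = $5,724.60 + $9,761.15 + $2,375.00 + $1,511.75 = $19,372.50
Ending inventory: 127 @ $12.30 = $1,562.10

Ending inventory = $1,562.10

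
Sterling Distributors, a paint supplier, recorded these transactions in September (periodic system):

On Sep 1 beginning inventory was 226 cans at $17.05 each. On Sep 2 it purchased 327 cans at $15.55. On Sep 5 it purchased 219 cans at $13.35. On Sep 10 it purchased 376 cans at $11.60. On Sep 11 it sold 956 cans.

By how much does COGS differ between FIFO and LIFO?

$1,046.40

FIFO COGS: 226 @ $17.05 + 327 @ $15.55 + 219 @ $13.35 + 184 @ $11.60 = $13,996.20
LIFO COGS: 376 @ $11.60 + 219 @ $13.35 + 327 @ $15.55 + 34 @ $17.05 = $12,949.80
Difference = |$13,996.20 − $12,949.80| = $1,046.40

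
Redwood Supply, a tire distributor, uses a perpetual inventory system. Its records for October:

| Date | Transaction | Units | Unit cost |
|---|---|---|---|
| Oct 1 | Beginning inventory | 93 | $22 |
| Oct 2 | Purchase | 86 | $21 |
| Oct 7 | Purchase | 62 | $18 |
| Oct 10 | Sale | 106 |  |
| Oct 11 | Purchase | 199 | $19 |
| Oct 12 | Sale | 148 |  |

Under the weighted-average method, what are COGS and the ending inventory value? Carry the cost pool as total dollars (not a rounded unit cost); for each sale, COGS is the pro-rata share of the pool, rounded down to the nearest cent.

After Oct 1: 93 on hand, pool $2,046.00 (≈ $22.0000 each)
After Oct 2: 179 on hand, pool $3,852.00 (≈ $21.5196 each)
After Oct 7: 241 on hand, pool $4,968.00 (≈ $20.6141 each)
Oct 10, sell 106: 106/241 × $4,968.00 → $2,185.09
After Oct 11: 334 on hand, pool $6,563.91 (≈ $19.6524 each)
Oct 12, sell 148: 148/334 × $6,563.91 → $2,908.55
Total COGS = $2,185.09 + $2,908.55 = $5,093.64
Ending inventory (cost pool remaining) = $3,655.36
Check: goods available $8,749.00 = COGS $5,093.64 + ending $3,655.36

COGS = $5,093.64; ending inventory = $3,655.36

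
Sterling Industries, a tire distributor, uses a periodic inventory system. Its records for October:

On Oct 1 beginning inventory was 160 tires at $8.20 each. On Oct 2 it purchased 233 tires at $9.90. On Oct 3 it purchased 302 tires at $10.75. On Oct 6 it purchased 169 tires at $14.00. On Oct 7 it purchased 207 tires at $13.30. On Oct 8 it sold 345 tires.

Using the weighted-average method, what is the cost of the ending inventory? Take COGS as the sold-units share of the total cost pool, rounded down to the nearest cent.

Ending inventory = $8,123.82

Oct 8, sell 345: 345/1071 × $11,984.30 → $3,860.48
Ending inventory (cost pool remaining) = $8,123.82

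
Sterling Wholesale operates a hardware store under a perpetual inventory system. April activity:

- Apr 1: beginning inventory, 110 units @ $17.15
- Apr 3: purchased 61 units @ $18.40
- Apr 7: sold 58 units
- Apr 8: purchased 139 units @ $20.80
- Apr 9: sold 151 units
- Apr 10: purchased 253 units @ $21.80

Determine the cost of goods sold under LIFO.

Apr 7, 58 sold [LIFO — newest first]: 58 @ $18.40 = $1,067.20
Apr 9, 151 sold [LIFO — newest first]: 139 @ $20.80 + 3 @ $18.40 + 9 @ $17.15 = $3,100.75
Total COGS = $1,067.20 + $3,100.75 = $4,167.95
Ending inventory: 101 @ $17.15 + 253 @ $21.80 = $7,247.55
Check: goods available $11,415.50 = COGS $4,167.95 + ending $7,247.55

COGS = $4,167.95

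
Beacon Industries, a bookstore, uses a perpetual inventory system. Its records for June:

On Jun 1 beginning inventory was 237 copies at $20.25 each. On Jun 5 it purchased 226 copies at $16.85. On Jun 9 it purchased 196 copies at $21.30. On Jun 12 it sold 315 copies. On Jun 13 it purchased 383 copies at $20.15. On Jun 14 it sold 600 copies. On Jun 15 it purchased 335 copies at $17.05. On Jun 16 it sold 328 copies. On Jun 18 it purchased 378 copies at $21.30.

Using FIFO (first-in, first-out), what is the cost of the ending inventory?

Jun 12, 315 sold [FIFO — oldest first]: 237 @ $20.25 + 78 @ $16.85 = $6,113.55
Jun 14, 600 sold [FIFO — oldest first]: 148 @ $16.85 + 196 @ $21.30 + 256 @ $20.15 = $11,827.00
Jun 16, 328 sold [FIFO — oldest first]: 127 @ $20.15 + 201 @ $17.05 = $5,986.10
Total COGS = $6,113.55 + $11,827.00 + $5,986.10 = $23,926.65
Ending inventory: 134 @ $17.05 + 378 @ $21.30 = $10,336.10

Ending inventory = $10,336.10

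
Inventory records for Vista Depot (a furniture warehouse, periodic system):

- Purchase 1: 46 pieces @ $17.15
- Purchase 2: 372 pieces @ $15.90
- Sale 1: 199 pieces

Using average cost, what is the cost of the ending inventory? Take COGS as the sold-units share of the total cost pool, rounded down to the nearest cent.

Sale 1, sell 199: 199/418 × $6,703.70 → $3,191.47
Ending inventory (cost pool remaining) = $3,512.23

Ending inventory = $3,512.23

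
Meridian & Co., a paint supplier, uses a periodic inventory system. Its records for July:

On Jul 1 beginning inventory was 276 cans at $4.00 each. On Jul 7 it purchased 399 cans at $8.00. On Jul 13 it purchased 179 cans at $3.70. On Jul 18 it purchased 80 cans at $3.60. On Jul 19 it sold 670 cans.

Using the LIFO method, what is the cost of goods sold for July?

COGS = $4,190.30

Jul 19, 670 sold [LIFO — newest first]: 80 @ $3.60 + 179 @ $3.70 + 399 @ $8.00 + 12 @ $4.00 = $4,190.30
Ending inventory: 264 @ $4.00 = $1,056.00
Check: goods available $5,246.30 = COGS $4,190.30 + ending $1,056.00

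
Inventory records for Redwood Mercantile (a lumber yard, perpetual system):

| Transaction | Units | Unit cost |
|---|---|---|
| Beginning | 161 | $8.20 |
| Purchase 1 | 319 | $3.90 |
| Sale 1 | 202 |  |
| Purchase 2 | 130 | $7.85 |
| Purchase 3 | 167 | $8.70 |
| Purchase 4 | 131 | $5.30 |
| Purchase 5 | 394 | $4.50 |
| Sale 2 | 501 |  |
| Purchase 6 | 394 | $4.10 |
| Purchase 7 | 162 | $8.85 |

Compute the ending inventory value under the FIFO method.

Ending inventory = $6,160.20

Sale 1 (202) [FIFO — oldest first]: 161 @ $8.20 + 41 @ $3.90 = $1,480.10
Sale 2 (501) [FIFO — oldest first]: 278 @ $3.90 + 130 @ $7.85 + 93 @ $8.70 = $2,913.80
Total COGS = $1,480.10 + $2,913.80 = $4,393.90
Ending inventory: 74 @ $8.70 + 131 @ $5.30 + 394 @ $4.50 + 394 @ $4.10 + 162 @ $8.85 = $6,160.20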